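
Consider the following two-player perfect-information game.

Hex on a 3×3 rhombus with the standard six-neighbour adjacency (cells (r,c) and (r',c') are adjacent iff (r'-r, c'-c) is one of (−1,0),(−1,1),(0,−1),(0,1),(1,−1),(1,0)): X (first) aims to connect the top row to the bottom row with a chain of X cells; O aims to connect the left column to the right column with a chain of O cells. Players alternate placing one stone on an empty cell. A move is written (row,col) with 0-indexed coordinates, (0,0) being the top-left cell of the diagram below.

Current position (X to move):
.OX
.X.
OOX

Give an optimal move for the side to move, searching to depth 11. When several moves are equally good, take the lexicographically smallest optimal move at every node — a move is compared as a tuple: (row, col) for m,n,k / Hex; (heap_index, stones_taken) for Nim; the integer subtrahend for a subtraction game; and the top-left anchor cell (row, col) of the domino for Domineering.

[.OX/.X./OOX] X move#1: (0,0):-1/XOX/.X./OOX, (1,0):-1/.OX/XX./OOX, (1,2):+1/.OX/.XX/OOX*
[.OX/.XX/OOX] end (terminal -1, O#2); searched .OX/.X./OOX to 11

X's best at [.OX/.X./OOX]: (1,2)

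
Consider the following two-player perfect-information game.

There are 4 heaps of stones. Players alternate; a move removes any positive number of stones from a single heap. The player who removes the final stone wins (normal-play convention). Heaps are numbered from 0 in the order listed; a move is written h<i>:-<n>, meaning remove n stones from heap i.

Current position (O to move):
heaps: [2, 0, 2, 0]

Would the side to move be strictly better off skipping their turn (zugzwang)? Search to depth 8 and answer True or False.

p1 O@[(2,0,2,0)]: h0:-1[(1,0,2,0)]-1* h0:-2[(0,0,2,0)]-1 h2:-1[(2,0,1,0)]-1 h2:-2[(2,0,0,0)]-1
p2 X@[(1,0,2,0)]: h0:-1[(0,0,2,0)]-1 h2:-1[(1,0,1,0)]+1* h2:-2[(1,0,0,0)]-1
p3 O@[(1,0,1,0)]: h0:-1[(0,0,1,0)]-1* h2:-1[(1,0,0,0)]-1
p4 X@[(0,0,1,0)]: h2:-1[(0,0,0,0)]+1*
p5 O@[(0,0,0,0)] terminal -1; root [(2,0,2,0)] d8
if O skipped the turn, X would face:
~ p1 X@[(2,0,2,0)]: h0:-1[(1,0,2,0)]-1* h0:-2[(0,0,2,0)]-1 h2:-1[(2,0,1,0)]-1 h2:-2[(2,0,0,0)]-1
~ p2 O@[(1,0,2,0)]: h0:-1[(0,0,2,0)]-1 h2:-1[(1,0,1,0)]+1* h2:-2[(1,0,0,0)]-1
~ p3 X@[(1,0,1,0)]: h0:-1[(0,0,1,0)]-1* h2:-1[(1,0,0,0)]-1
~ p4 O@[(0,0,1,0)]: h2:-1[(0,0,0,0)]+1*
~ p5 X@[(0,0,0,0)] terminal -1; root [(2,0,2,0)] d8
compare (O): move=-1 vs pass=+1

zugzwang((2,0,2,0), O) = True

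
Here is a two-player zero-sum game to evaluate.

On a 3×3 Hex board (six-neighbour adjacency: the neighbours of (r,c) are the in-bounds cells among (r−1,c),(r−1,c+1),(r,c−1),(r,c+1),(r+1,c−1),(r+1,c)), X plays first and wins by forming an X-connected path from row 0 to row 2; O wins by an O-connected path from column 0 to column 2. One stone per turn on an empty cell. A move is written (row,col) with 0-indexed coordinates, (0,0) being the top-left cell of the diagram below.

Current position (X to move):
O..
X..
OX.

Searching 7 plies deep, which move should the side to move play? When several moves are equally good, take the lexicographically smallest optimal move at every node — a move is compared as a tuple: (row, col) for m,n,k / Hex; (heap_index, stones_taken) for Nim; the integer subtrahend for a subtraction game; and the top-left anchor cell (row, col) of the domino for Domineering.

[O../X../OX.] X move#1: (0,1):-1/OX./X../OX., (0,2):+1/O.X/X../OX.*, (1,1):+1/O../XX./OX., (1,2):-1/O../X.X/OX., (2,2):-1/O../X../OXX
[O.X/X../OX.] O move#2: (0,1):-1/OOX/X../OX.*, (1,1):-1/O.X/XO./OX., (1,2):-1/O.X/X.O/OX., (2,2):-1/O.X/X../OXO
[OOX/X../OX.] X move#3: (1,1):+1/OOX/XX./OX.*, (1,2):+1/OOX/X.X/OX., (2,2):+1/OOX/X../OXX
[OOX/XX./OX.] end (terminal -1, O#4); searched O../X../OX. to 7

X's best at [O../X../OX.]: (0,2)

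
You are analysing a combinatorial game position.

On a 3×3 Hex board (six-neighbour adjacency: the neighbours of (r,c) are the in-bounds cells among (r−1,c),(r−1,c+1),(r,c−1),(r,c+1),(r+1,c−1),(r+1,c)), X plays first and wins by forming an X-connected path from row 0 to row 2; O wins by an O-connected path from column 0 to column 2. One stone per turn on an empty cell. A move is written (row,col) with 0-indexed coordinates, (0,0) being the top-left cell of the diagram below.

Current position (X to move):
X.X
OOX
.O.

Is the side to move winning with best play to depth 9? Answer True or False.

ply 1, X at X.X/OOX/.O. | (0,1)=-1→XXX/OOX/.O.; (2,0)=-1→X.X/OOX/XO.; (2,2)=+1→X.X/OOX/.OX*
ply 2: X.X/OOX/.OX is terminal -1 (O); from X.X/OOX/.O. depth 9

X winning at [X.X/OOX/.O.]: True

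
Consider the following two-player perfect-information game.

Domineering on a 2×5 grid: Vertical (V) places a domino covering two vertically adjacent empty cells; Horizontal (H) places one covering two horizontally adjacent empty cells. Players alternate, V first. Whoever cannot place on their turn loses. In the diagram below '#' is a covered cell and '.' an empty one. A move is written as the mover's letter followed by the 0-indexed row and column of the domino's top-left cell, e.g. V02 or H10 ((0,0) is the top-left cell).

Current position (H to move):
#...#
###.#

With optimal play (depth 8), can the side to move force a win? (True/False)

ply 1, H at #...#/###.# | H01=-1→###.#/###.#; H02=+1→#.###/###.#*
ply 2: #.###/###.# is terminal -1 (V); from #...#/###.# depth 8

H winning at [#...#/###.#]: True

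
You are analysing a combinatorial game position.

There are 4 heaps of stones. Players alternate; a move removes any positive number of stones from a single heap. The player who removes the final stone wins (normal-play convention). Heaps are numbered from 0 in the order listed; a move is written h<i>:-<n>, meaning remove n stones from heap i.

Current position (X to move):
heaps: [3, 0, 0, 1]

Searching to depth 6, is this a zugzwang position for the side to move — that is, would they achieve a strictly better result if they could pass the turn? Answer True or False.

[(3,0,0,1)] X move#1: h0:-1:-1/(2,0,0,1), h0:-2:+1/(1,0,0,1)*, h0:-3:-1/(0,0,0,1), h3:-1:-1/(3,0,0,0)
[(1,0,0,1)] O move#2: h0:-1:-1/(0,0,0,1)*, h3:-1:-1/(1,0,0,0)
[(0,0,0,1)] X move#3: h3:-1:+1/(0,0,0,0)*
[(0,0,0,0)] end (terminal -1, O#4); searched (3,0,0,1) to 6
if X skipped the turn, O would face:
~ [(3,0,0,1)] O move#1: h0:-1:-1/(2,0,0,1), h0:-2:+1/(1,0,0,1)*, h0:-3:-1/(0,0,0,1), h3:-1:-1/(3,0,0,0)
~ [(1,0,0,1)] X move#2: h0:-1:-1/(0,0,0,1)*, h3:-1:-1/(1,0,0,0)
~ [(0,0,0,1)] O move#3: h3:-1:+1/(0,0,0,0)*
~ [(0,0,0,0)] end (terminal -1, X#4); searched (3,0,0,1) to 6
compare (X): move=+1 vs pass=-1

zugzwang((3,0,0,1), X) = False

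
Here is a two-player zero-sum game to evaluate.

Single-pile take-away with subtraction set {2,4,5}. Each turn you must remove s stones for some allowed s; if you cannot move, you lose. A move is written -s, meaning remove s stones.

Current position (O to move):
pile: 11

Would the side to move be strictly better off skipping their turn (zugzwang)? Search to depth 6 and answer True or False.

zugzwang(11, O) = False

p1 O@[11]: -2[9]-1 -4[7]+1* -5[6]-1
p2 X@[7]: -2[5]-1* -4[3]-1 -5[2]-1
p3 O@[5]: -2[3]-1 -4[1]+1* -5[0]+1
p4 X@[1] terminal -1; root [11] d6
if O skipped the turn, X would face:
~ p1 X@[11]: -2[9]-1 -4[7]+1* -5[6]-1
~ p2 O@[7]: -2[5]-1* -4[3]-1 -5[2]-1
~ p3 X@[5]: -2[3]-1 -4[1]+1* -5[0]+1
~ p4 O@[1] terminal -1; root [11] d6
compare (O): move=+1 vs pass=-1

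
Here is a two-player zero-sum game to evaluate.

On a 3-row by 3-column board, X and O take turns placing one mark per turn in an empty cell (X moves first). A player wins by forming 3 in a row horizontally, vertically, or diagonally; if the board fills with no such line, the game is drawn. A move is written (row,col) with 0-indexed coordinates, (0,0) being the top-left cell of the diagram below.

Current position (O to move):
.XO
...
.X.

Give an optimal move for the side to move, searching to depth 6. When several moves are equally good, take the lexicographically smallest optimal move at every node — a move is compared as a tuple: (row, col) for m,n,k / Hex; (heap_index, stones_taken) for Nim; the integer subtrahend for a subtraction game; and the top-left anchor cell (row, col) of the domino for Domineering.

ply 1, O at .XO/.../.X. | (0,0)=-1→OXO/.../.X.; (1,0)=-1→.XO/O../.X.; (1,1)=+1→.XO/.O./.X.*; (1,2)=-1→.XO/..O/.X.; (2,0)=-1→.XO/.../OX.; (2,2)=-1→.XO/.../.XO
ply 2, X at .XO/.O./.X. | (0,0)=-1→XXO/.O./.X.*; (1,0)=-1→.XO/XO./.X.; (1,2)=-1→.XO/.OX/.X.; (2,0)=-1→.XO/.O./XX.; (2,2)=-1→.XO/.O./.XX
ply 3, O at XXO/.O./.X. | (1,0)=+1→XXO/OO./.X.*; (1,2)=+1→XXO/.OO/.X.; (2,0)=+1→XXO/.O./OX.; (2,2)=+1→XXO/.O./.XO
ply 4, X at XXO/OO./.X. | (1,2)=-1→XXO/OOX/.X.*; (2,0)=-1→XXO/OO./XX.; (2,2)=-1→XXO/OO./.XX
ply 5, O at XXO/OOX/.X. | (2,0)=+1→XXO/OOX/OX.*; (2,2)=+0→XXO/OOX/.XO
ply 6: XXO/OOX/OX. is terminal -1 (X); from .XO/.../.X. depth 6

O's best at [.XO/.../.X.]: (1,1)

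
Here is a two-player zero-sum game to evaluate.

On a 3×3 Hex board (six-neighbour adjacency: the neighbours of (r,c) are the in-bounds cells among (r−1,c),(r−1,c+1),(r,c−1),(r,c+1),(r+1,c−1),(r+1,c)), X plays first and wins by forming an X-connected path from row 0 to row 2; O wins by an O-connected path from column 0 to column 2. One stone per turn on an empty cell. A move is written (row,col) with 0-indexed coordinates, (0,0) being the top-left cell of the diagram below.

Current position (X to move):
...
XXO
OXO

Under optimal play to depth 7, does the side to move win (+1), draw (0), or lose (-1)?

[.../XXO/OXO] X move#1: (0,0):+1/X../XXO/OXO*, (0,1):+1/.X./XXO/OXO, (0,2):+1/..X/XXO/OXO
[X../XXO/OXO] end (terminal -1, O#2); searched .../XXO/OXO to 7

value(.../XXO/OXO, X) = +1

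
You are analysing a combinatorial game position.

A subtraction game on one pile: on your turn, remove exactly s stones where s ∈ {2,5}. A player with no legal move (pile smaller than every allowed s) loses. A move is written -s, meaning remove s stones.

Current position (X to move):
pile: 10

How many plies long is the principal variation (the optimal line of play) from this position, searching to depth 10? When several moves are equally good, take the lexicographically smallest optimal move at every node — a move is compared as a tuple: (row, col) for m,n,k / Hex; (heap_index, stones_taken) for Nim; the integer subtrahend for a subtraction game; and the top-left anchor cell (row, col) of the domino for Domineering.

PV length from [10]: 5 plies

p1 X@[10]: -2[8]+1* -5[5]-1
p2 O@[8]: -2[6]-1* -5[3]-1
p3 X@[6]: -2[4]+1* -5[1]+1
p4 O@[4]: -2[2]-1*
p5 X@[2]: -2[0]+1*
p6 O@[0] terminal -1; root [10] d10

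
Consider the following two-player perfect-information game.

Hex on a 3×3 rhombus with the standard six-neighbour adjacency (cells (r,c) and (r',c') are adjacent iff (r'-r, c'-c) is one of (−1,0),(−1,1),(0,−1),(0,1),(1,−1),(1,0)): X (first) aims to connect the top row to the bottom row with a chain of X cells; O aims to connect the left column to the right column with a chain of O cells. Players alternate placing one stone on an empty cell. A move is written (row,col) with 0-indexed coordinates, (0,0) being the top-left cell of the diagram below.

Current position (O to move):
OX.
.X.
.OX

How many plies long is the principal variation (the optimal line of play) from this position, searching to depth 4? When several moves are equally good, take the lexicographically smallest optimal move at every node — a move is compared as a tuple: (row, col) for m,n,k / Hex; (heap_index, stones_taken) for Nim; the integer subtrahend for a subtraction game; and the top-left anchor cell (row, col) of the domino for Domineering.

p1 O@[OX./.X./.OX]: (0,2)[OXO/.X./.OX]-1* (1,0)[OX./OX./.OX]-1 (1,2)[OX./.XO/.OX]-1 (2,0)[OX./.X./OOX]-1
p2 X@[OXO/.X./.OX]: (1,0)[OXO/XX./.OX]+1* (1,2)[OXO/.XX/.OX]+1 (2,0)[OXO/.X./XOX]+1
p3 O@[OXO/XX./.OX]: (1,2)[OXO/XXO/.OX]-1* (2,0)[OXO/XX./OOX]-1
p4 X@[OXO/XXO/.OX]: (2,0)[OXO/XXO/XOX]+1*
p5 O@[OXO/XXO/XOX] terminal -1; root [OX./.X./.OX] d4

PV length from [OX./.X./.OX]: 4 plies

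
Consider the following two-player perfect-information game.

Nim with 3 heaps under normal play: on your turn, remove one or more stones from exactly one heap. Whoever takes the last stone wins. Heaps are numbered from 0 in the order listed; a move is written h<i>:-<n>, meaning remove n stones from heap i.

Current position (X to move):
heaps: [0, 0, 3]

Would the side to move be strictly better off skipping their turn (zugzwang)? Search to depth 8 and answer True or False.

[(0,0,3)] X move#1: h2:-1:-1/(0,0,2), h2:-2:-1/(0,0,1), h2:-3:+1/(0,0,0)*
[(0,0,0)] end (terminal -1, O#2); searched (0,0,3) to 8
if X skipped the turn, O would face:
~ [(0,0,3)] O move#1: h2:-1:-1/(0,0,2), h2:-2:-1/(0,0,1), h2:-3:+1/(0,0,0)*
~ [(0,0,0)] end (terminal -1, X#2); searched (0,0,3) to 8
compare (X): move=+1 vs pass=-1

zugzwang((0,0,3), X) = False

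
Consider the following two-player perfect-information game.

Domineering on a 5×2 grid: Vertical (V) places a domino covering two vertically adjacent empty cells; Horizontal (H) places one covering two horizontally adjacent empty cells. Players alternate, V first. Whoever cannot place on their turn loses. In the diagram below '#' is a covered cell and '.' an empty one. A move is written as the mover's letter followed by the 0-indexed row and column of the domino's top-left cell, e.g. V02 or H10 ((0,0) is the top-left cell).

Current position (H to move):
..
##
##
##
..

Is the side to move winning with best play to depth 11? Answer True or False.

[../##/##/##/..] H move#1: H00:+1/##/##/##/##/..*, H40:+1/../##/##/##/##
[##/##/##/##/..] end (terminal -1, V#2); searched ../##/##/##/.. to 11

H winning at [../##/##/##/..]: True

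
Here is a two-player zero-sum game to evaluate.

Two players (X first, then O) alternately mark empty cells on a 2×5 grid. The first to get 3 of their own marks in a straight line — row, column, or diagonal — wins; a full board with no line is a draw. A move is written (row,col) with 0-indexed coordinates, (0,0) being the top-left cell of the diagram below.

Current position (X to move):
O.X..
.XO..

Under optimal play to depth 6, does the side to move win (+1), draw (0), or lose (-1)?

value(O.X../.XO.., X) = +1

[O.X../.XO..] X move#1: (0,1):+0/OXX../.XO.., (0,3):+1/O.XX./.XO..*, (0,4):+0/O.X.X/.XO.., (1,0):+0/O.X../XXO.., (1,3):+0/O.X../.XOX., (1,4):+0/O.X../.XO.X
[O.XX./.XO..] O move#2: (0,1):-1/OOXX./.XO..*, (0,4):-1/O.XXO/.XO.., (1,0):-1/O.XX./OXO.., (1,3):-1/O.XX./.XOO., (1,4):-1/O.XX./.XO.O
[OOXX./.XO..] X move#3: (0,4):+1/OOXXX/.XO..*, (1,0):+0/OOXX./XXO.., (1,3):+0/OOXX./.XOX., (1,4):+0/OOXX./.XO.X
[OOXXX/.XO..] end (terminal -1, O#4); searched O.X../.XO.. to 6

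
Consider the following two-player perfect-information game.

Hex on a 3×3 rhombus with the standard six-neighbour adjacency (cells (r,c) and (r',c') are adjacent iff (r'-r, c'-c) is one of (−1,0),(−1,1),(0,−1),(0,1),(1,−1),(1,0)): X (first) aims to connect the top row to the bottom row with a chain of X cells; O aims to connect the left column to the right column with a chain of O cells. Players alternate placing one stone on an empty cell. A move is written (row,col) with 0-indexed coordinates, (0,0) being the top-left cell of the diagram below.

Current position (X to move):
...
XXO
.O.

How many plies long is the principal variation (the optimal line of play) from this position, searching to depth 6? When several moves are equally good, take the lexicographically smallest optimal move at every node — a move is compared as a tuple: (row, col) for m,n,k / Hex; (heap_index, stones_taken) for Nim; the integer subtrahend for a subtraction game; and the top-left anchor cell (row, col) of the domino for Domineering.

PV length from [.../XXO/.O.]: 3 plies

p1 X@[.../XXO/.O.]: (0,0)[X../XXO/.O.]-1 (0,1)[.X./XXO/.O.]-1 (0,2)[..X/XXO/.O.]-1 (2,0)[.../XXO/XO.]+1* (2,2)[.../XXO/.OX]-1
p2 O@[.../XXO/XO.]: (0,0)[O../XXO/XO.]-1* (0,1)[.O./XXO/XO.]-1 (0,2)[..O/XXO/XO.]-1 (2,2)[.../XXO/XOO]-1
p3 X@[O../XXO/XO.]: (0,1)[OX./XXO/XO.]+1* (0,2)[O.X/XXO/XO.]+1 (2,2)[O../XXO/XOX]+1
p4 O@[OX./XXO/XO.] terminal -1; root [.../XXO/.O.] d6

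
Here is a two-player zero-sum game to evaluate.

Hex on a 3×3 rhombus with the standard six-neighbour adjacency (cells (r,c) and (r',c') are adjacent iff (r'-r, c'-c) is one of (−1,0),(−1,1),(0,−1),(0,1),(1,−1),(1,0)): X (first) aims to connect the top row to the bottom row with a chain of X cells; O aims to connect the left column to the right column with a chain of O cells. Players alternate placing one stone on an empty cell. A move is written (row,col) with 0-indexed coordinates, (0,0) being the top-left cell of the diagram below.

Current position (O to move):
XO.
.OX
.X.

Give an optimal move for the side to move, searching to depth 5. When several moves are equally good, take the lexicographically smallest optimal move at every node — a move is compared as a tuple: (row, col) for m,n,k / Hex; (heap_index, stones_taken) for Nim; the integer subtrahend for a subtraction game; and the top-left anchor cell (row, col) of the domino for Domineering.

[XO./.OX/.X.] O move#1: (0,2):+1/XOO/.OX/.X.*, (1,0):-1/XO./OOX/.X., (2,0):-1/XO./.OX/OX., (2,2):-1/XO./.OX/.XO
[XOO/.OX/.X.] X move#2: (1,0):-1/XOO/XOX/.X.*, (2,0):-1/XOO/.OX/XX., (2,2):-1/XOO/.OX/.XX
[XOO/XOX/.X.] O move#3: (2,0):+1/XOO/XOX/OX.*, (2,2):-1/XOO/XOX/.XO
[XOO/XOX/OX.] end (terminal -1, X#4); searched XO./.OX/.X. to 5

O's best at [XO./.OX/.X.]: (0,2)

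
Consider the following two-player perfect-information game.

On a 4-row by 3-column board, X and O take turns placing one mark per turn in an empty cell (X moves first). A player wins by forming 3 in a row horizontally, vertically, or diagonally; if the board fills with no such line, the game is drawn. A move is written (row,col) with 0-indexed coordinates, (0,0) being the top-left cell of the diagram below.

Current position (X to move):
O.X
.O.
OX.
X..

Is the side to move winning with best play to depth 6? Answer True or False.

X winning at [O.X/.O./OX./X..]: True

ply 1, X at O.X/.O./OX./X.. | (0,1)=-1→OXX/.O./OX./X..; (1,0)=-1→O.X/XO./OX./X..; (1,2)=+1→O.X/.OX/OX./X..*; (2,2)=-1→O.X/.O./OXX/X..; (3,1)=-1→O.X/.O./OX./XX.; (3,2)=-1→O.X/.O./OX./X.X
ply 2: O.X/.OX/OX./X.. is terminal -1 (O); from O.X/.O./OX./X.. depth 6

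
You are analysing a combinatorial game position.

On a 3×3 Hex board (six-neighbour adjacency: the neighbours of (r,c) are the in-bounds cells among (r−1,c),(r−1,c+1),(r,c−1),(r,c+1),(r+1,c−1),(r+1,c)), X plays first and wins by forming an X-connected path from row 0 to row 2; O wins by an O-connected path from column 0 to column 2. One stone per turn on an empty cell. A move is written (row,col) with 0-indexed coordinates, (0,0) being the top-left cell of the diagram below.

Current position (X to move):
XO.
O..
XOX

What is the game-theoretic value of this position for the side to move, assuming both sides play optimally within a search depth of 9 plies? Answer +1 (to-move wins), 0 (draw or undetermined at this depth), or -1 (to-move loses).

value(XO./O../XOX, X) = +1

[XO./O../XOX] X move#1: (0,2):+1/XOX/O../XOX*, (1,1):-1/XO./OX./XOX, (1,2):-1/XO./O.X/XOX
[XOX/O../XOX] O move#2: (1,1):-1/XOX/OO./XOX*, (1,2):-1/XOX/O.O/XOX
[XOX/OO./XOX] X move#3: (1,2):+1/XOX/OOX/XOX*
[XOX/OOX/XOX] end (terminal -1, O#4); searched XO./O../XOX to 9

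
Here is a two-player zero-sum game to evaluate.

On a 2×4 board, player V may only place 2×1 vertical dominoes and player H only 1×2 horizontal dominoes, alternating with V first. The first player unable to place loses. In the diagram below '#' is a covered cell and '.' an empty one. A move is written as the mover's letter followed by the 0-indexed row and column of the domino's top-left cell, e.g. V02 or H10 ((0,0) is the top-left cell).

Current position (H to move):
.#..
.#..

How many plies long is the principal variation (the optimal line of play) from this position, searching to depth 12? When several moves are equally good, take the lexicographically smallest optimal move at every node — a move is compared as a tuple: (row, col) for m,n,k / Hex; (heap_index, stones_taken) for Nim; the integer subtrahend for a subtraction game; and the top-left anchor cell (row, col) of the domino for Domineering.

[.#../.#..] H move#1: H02:+1/.###/.#..*, H12:+1/.#../.###
[.###/.#..] V move#2: V00:-1/####/##..*
[####/##..] H move#3: H12:+1/####/####*
[####/####] end (terminal -1, V#4); searched .#../.#.. to 12

PV length from [.#../.#..]: 3 plies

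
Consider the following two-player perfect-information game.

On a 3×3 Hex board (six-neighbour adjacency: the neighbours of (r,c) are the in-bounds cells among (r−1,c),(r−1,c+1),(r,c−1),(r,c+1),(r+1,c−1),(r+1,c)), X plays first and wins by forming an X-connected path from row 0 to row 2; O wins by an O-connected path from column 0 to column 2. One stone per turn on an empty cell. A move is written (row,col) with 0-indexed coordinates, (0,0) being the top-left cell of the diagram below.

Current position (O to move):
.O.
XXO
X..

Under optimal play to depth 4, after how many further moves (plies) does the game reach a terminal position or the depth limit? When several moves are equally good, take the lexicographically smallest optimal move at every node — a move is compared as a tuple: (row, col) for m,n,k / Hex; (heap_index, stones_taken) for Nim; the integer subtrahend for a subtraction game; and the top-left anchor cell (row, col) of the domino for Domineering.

PV length from [.O./XXO/X..]: 2 plies

p1 O@[.O./XXO/X..]: (0,0)[OO./XXO/X..]-1* (0,2)[.OO/XXO/X..]-1 (2,1)[.O./XXO/XO.]-1 (2,2)[.O./XXO/X.O]-1
p2 X@[OO./XXO/X..]: (0,2)[OOX/XXO/X..]+1* (2,1)[OO./XXO/XX.]-1 (2,2)[OO./XXO/X.X]-1
p3 O@[OOX/XXO/X..] terminal -1; root [.O./XXO/X..] d4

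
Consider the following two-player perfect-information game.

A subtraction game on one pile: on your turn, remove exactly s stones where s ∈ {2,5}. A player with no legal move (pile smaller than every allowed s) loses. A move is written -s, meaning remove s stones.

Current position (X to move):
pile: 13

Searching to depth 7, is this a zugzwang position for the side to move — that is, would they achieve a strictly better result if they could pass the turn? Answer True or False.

zugzwang(13, X) = False

ply 1, X at 13 | -2=+1→11*; -5=+1→8
ply 2, O at 11 | -2=-1→9*; -5=-1→6
ply 3, X at 9 | -2=+1→7*; -5=+1→4
ply 4, O at 7 | -2=-1→5*; -5=-1→2
ply 5, X at 5 | -2=-1→3; -5=+1→0*
ply 6: 0 is terminal -1 (O); from 13 depth 7
if X skipped the turn, O would face:
~ ply 1, O at 13 | -2=+1→11*; -5=+1→8
~ ply 2, X at 11 | -2=-1→9*; -5=-1→6
~ ply 3, O at 9 | -2=+1→7*; -5=+1→4
~ ply 4, X at 7 | -2=-1→5*; -5=-1→2
~ ply 5, O at 5 | -2=-1→3; -5=+1→0*
~ ply 6: 0 is terminal -1 (X); from 13 depth 7
compare (X): move=+1 vs pass=-1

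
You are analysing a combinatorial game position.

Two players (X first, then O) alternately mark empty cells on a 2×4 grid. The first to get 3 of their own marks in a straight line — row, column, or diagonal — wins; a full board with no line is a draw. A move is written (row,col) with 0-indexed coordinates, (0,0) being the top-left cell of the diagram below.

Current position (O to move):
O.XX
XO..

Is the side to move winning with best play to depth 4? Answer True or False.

[O.XX/XO..] O move#1: (0,1):+0/OOXX/XO..*, (1,2):-1/O.XX/XOO., (1,3):-1/O.XX/XO.O
[OOXX/XO..] X move#2: (1,2):+0/OOXX/XOX.*, (1,3):+0/OOXX/XO.X
[OOXX/XOX.] O move#3: (1,3):+0/OOXX/XOXO*
[OOXX/XOXO] end (terminal +0, X#4); searched O.XX/XO.. to 4

O winning at [O.XX/XO..]: False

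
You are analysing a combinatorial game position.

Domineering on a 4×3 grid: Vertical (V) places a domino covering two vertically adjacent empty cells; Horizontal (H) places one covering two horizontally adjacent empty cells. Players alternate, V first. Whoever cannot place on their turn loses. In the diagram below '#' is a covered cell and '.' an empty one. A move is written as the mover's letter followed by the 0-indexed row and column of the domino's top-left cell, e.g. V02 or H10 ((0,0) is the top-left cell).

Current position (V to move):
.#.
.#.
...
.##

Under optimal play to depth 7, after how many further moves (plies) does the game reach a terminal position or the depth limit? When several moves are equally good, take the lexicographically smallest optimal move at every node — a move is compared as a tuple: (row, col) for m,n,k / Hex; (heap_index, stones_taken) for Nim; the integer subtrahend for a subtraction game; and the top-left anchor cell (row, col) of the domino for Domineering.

p1 V@[.#./.#./.../.##]: V00[##./##./.../.##]+1* V02[.##/.##/.../.##]+1 V10[.#./##./#../.##]+1 V12[.#./.##/..#/.##]+1 V20[.#./.#./#../###]+1
p2 H@[##./##./.../.##]: H20[##./##./##./.##]-1* H21[##./##./.##/.##]-1
p3 V@[##./##./##./.##]: V02[###/###/##./.##]+1* V12[##./###/###/.##]+1
p4 H@[###/###/##./.##] terminal -1; root [.#./.#./.../.##] d7

PV length from [.#./.#./.../.##]: 3 plies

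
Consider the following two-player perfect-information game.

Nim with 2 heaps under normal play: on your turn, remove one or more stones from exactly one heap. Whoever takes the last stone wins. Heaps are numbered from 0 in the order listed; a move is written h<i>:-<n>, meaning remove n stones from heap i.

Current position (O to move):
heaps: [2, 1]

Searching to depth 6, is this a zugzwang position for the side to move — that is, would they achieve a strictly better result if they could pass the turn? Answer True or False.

[(2,1)] O move#1: h0:-1:+1/(1,1)*, h0:-2:-1/(0,1), h1:-1:-1/(2,0)
[(1,1)] X move#2: h0:-1:-1/(0,1)*, h1:-1:-1/(1,0)
[(0,1)] O move#3: h1:-1:+1/(0,0)*
[(0,0)] end (terminal -1, X#4); searched (2,1) to 6
pass branch (X moves first from the same position):
  | [(2,1)] X move#1: h0:-1:+1/(1,1)*, h0:-2:-1/(0,1), h1:-1:-1/(2,0)
  | [(1,1)] O move#2: h0:-1:-1/(0,1)*, h1:-1:-1/(1,0)
  | [(0,1)] X move#3: h1:-1:+1/(0,0)*
  | [(0,0)] end (terminal -1, O#4); searched (2,1) to 6
O moving scores +1; O passing scores -1

zugzwang((2,1), O) = False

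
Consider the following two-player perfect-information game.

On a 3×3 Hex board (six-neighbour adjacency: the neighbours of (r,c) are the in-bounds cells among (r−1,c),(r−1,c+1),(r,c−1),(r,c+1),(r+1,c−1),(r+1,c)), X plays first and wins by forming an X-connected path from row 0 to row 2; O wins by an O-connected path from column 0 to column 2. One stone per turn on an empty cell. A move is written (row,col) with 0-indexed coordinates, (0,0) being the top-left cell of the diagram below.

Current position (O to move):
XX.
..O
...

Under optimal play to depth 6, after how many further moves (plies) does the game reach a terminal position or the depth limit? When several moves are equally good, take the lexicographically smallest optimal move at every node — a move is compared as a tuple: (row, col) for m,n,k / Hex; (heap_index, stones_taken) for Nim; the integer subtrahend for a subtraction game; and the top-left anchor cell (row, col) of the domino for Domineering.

PV length from [XX./..O/...]: 3 plies

[XX./..O/...] O move#1: (0,2):-1/XXO/..O/..., (1,0):-1/XX./O.O/..., (1,1):+1/XX./.OO/...*, (2,0):+1/XX./..O/O.., (2,1):-1/XX./..O/.O., (2,2):-1/XX./..O/..O
[XX./.OO/...] X move#2: (0,2):-1/XXX/.OO/...*, (1,0):-1/XX./XOO/..., (2,0):-1/XX./.OO/X.., (2,1):-1/XX./.OO/.X., (2,2):-1/XX./.OO/..X
[XXX/.OO/...] O move#3: (1,0):+1/XXX/OOO/...*, (2,0):+1/XXX/.OO/O.., (2,1):+1/XXX/.OO/.O., (2,2):+1/XXX/.OO/..O
[XXX/OOO/...] end (terminal -1, X#4); searched XX./..O/... to 6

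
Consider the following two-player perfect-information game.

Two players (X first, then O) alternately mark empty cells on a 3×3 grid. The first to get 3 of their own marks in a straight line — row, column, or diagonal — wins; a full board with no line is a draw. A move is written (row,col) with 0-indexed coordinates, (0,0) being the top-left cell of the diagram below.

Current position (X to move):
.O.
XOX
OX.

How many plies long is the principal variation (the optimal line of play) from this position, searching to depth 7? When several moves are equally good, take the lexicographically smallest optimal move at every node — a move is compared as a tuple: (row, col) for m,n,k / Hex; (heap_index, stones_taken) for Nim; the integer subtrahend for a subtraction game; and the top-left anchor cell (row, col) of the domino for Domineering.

ply 1, X at .O./XOX/OX. | (0,0)=-1→XO./XOX/OX.; (0,2)=+0→.OX/XOX/OX.*; (2,2)=-1→.O./XOX/OXX
ply 2, O at .OX/XOX/OX. | (0,0)=-1→OOX/XOX/OX.; (2,2)=+0→.OX/XOX/OXO*
ply 3, X at .OX/XOX/OXO | (0,0)=+0→XOX/XOX/OXO*
ply 4: XOX/XOX/OXO is terminal +0 (O); from .O./XOX/OX. depth 7

PV length from [.O./XOX/OX.]: 3 plies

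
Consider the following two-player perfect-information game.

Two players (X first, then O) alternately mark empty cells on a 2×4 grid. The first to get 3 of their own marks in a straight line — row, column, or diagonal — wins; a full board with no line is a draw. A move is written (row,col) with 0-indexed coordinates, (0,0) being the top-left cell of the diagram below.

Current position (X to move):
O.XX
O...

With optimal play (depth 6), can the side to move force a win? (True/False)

ply 1, X at O.XX/O... | (0,1)=+1→OXXX/O...*; (1,1)=+0→O.XX/OX..; (1,2)=+0→O.XX/O.X.; (1,3)=+0→O.XX/O..X
ply 2: OXXX/O... is terminal -1 (O); from O.XX/O... depth 6

X winning at [O.XX/O...]: True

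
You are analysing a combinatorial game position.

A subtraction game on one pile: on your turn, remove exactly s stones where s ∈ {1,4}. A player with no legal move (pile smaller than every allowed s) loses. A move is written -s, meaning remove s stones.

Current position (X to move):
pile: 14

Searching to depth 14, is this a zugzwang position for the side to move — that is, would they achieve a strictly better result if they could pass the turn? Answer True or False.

zugzwang(14, X) = False

p1 X@[14]: -1[13]-1 -4[10]+1*
p2 O@[10]: -1[9]-1* -4[6]-1
p3 X@[9]: -1[8]-1 -4[5]+1*
p4 O@[5]: -1[4]-1* -4[1]-1
p5 X@[4]: -1[3]-1 -4[0]+1*
p6 O@[0] terminal -1; root [14] d14
suppose X passes — search the same position with O to move:
pass> p1 O@[14]: -1[13]-1 -4[10]+1*
pass> p2 X@[10]: -1[9]-1* -4[6]-1
pass> p3 O@[9]: -1[8]-1 -4[5]+1*
pass> p4 X@[5]: -1[4]-1* -4[1]-1
pass> p5 O@[4]: -1[3]-1 -4[0]+1*
pass> p6 X@[0] terminal -1; root [14] d14
for X: play +1, pass -1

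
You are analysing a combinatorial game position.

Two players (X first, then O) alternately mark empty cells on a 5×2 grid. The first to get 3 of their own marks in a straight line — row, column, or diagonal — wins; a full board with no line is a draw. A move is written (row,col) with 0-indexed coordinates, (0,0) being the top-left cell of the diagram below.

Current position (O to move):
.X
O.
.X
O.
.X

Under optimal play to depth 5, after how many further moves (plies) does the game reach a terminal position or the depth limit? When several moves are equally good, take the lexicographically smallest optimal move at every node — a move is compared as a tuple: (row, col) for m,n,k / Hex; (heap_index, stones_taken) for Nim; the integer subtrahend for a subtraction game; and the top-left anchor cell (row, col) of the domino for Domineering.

PV length from [.X/O./.X/O./.X]: 1 ply

[.X/O./.X/O./.X] O move#1: (0,0):-1/OX/O./.X/O./.X, (1,1):-1/.X/OO/.X/O./.X, (2,0):+1/.X/O./OX/O./.X*, (3,1):-1/.X/O./.X/OO/.X, (4,0):-1/.X/O./.X/O./OX
[.X/O./OX/O./.X] end (terminal -1, X#2); searched .X/O./.X/O./.X to 5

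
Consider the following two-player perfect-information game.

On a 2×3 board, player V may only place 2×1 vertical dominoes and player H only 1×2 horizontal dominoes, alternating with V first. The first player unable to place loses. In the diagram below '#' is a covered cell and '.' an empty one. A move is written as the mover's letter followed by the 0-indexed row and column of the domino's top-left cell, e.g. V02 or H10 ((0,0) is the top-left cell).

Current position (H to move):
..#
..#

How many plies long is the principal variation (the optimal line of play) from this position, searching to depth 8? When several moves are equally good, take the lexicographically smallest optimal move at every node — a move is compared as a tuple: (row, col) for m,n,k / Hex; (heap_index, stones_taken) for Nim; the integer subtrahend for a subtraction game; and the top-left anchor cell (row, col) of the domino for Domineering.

p1 H@[..#/..#]: H00[###/..#]+1* H10[..#/###]+1
p2 V@[###/..#] terminal -1; root [..#/..#] d8

PV length from [..#/..#]: 1 ply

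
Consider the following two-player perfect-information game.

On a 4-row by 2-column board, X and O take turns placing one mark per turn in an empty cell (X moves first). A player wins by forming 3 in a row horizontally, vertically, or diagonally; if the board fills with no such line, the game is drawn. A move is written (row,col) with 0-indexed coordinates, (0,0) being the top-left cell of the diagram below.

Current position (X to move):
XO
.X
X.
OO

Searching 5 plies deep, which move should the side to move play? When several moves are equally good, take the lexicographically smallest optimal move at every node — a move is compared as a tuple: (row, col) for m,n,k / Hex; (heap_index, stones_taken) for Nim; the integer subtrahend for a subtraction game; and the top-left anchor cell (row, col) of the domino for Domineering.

ply 1, X at XO/.X/X./OO | (1,0)=+1→XO/XX/X./OO*; (2,1)=+0→XO/.X/XX/OO
ply 2: XO/XX/X./OO is terminal -1 (O); from XO/.X/X./OO depth 5

X's best at [XO/.X/X./OO]: (1,0)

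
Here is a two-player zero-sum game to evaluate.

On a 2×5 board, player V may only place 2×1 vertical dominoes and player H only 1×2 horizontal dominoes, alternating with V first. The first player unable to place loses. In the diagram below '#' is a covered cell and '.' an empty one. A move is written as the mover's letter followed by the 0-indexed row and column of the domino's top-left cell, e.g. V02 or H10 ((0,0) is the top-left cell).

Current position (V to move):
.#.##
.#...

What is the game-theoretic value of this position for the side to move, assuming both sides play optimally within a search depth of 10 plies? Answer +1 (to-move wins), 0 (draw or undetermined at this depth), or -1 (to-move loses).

[.#.##/.#...] V move#1: V00:-1/##.##/##..., V02:+1/.####/.##..*
[.####/.##..] H move#2: H13:-1/.####/.####*
[.####/.####] V move#3: V00:+1/#####/#####*
[#####/#####] end (terminal -1, H#4); searched .#.##/.#... to 10

value(.#.##/.#..., V) = +1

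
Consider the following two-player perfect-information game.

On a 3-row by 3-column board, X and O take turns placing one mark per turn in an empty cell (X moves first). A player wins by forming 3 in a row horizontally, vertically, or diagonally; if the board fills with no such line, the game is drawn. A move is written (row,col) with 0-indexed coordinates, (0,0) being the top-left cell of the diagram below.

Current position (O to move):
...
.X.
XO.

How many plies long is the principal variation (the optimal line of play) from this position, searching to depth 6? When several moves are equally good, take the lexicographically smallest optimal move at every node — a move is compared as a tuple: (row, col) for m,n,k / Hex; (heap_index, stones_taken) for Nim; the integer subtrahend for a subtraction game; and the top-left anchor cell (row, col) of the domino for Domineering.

PV length from [.../.X./XO.]: 2 plies

p1 O@[.../.X./XO.]: (0,0)[O../.X./XO.]-1* (0,1)[.O./.X./XO.]-1 (0,2)[..O/.X./XO.]-1 (1,0)[.../OX./XO.]-1 (1,2)[.../.XO/XO.]-1 (2,2)[.../.X./XOO]-1
p2 X@[O../.X./XO.]: (0,1)[OX./.X./XO.]+0 (0,2)[O.X/.X./XO.]+1* (1,0)[O../XX./XO.]+1 (1,2)[O../.XX/XO.]+1 (2,2)[O../.X./XOX]+0
p3 O@[O.X/.X./XO.] terminal -1; root [.../.X./XO.] d6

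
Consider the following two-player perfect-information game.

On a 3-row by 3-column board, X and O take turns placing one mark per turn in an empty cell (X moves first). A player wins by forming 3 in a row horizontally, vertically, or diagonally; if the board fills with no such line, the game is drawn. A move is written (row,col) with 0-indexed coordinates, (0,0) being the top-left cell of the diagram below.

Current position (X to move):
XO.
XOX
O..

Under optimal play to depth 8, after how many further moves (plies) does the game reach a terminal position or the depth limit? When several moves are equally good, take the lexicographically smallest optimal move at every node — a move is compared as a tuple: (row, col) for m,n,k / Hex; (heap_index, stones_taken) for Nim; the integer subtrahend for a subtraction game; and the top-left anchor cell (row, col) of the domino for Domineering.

p1 X@[XO./XOX/O..]: (0,2)[XOX/XOX/O..]-1* (2,1)[XO./XOX/OX.]-1 (2,2)[XO./XOX/O.X]-1
p2 O@[XOX/XOX/O..]: (2,1)[XOX/XOX/OO.]+1* (2,2)[XOX/XOX/O.O]+0
p3 X@[XOX/XOX/OO.] terminal -1; root [XO./XOX/O..] d8

PV length from [XO./XOX/O..]: 2 plies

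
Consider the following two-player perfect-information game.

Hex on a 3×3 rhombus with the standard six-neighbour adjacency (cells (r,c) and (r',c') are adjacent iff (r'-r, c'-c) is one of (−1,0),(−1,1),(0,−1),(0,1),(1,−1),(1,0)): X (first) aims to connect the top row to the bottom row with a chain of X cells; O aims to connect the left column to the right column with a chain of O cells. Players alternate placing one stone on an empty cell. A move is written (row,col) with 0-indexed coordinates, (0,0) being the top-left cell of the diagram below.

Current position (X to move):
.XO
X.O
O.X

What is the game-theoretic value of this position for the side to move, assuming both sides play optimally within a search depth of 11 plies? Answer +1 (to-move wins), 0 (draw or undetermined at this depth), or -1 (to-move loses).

[.XO/X.O/O.X] X move#1: (0,0):-1/XXO/X.O/O.X*, (1,1):-1/.XO/XXO/O.X, (2,1):-1/.XO/X.O/OXX
[XXO/X.O/O.X] O move#2: (1,1):+1/XXO/XOO/O.X*, (2,1):+1/XXO/X.O/OOX
[XXO/XOO/O.X] end (terminal -1, X#3); searched .XO/X.O/O.X to 11

value(.XO/X.O/O.X, X) = -1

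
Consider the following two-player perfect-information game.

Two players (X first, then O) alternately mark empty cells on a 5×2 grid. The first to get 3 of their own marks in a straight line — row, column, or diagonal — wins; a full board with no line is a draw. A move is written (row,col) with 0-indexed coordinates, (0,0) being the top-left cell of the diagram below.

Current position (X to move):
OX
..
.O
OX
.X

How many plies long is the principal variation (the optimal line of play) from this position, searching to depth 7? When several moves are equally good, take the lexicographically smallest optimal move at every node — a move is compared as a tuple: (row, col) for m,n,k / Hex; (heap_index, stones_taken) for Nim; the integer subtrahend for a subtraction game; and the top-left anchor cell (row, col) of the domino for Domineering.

ply 1, X at OX/../.O/OX/.X | (1,0)=+0→OX/X./.O/OX/.X*; (1,1)=-1→OX/.X/.O/OX/.X; (2,0)=+0→OX/../XO/OX/.X; (4,0)=+0→OX/../.O/OX/XX
ply 2, O at OX/X./.O/OX/.X | (1,1)=+0→OX/XO/.O/OX/.X*; (2,0)=+0→OX/X./OO/OX/.X; (4,0)=+0→OX/X./.O/OX/OX
ply 3, X at OX/XO/.O/OX/.X | (2,0)=+0→OX/XO/XO/OX/.X*; (4,0)=+0→OX/XO/.O/OX/XX
ply 4, O at OX/XO/XO/OX/.X | (4,0)=+0→OX/XO/XO/OX/OX*
ply 5: OX/XO/XO/OX/OX is terminal +0 (X); from OX/../.O/OX/.X depth 7

PV length from [OX/../.O/OX/.X]: 4 plies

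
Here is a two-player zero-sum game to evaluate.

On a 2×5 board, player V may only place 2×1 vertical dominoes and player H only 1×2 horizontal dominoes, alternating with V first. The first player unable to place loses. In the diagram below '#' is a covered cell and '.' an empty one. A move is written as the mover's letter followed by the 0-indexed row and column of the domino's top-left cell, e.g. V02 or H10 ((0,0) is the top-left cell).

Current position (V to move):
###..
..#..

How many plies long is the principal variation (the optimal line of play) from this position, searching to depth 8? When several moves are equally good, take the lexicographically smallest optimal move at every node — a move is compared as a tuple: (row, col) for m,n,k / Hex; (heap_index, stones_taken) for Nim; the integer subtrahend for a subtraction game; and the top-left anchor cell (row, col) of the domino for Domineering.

[###../..#..] V move#1: V03:+1/####./..##.*, V04:+1/###.#/..#.#
[####./..##.] H move#2: H10:-1/####./####.*
[####./####.] V move#3: V04:+1/#####/#####*
[#####/#####] end (terminal -1, H#4); searched ###../..#.. to 8

PV length from [###../..#..]: 3 plies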